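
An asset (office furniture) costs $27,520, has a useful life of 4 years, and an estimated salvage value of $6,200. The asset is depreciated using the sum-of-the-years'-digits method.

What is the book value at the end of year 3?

$8,332

Depreciable base = $27,520 − $6,200 = $21,320.
Sum of the years' digits = 4+3+2+1 = 10.
Year 1: $21,320 × 4/10 = $8,528. Book value $18,992.
Year 2: $21,320 × 3/10 = $6,396. Book value $12,596.
Year 3: $21,320 × 2/10 = $4,264. Book value $8,332.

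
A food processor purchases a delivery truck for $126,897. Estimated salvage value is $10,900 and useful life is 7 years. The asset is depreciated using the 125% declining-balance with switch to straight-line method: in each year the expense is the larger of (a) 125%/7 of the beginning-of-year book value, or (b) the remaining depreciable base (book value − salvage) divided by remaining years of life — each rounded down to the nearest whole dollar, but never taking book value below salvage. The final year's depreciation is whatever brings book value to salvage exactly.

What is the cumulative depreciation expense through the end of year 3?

$56,563

Depreciable base = $126,897 − $10,900 = $115,997.
Year 1: DB = ⌊$126,897 × 125%/7⌋ = $22,660; SL = ⌊$115,997/7⌋ = $16,571 → take DB $22,660. Book value $104,237.
Year 2: DB = ⌊$104,237 × 125%/7⌋ = $18,613; SL = ⌊$93,337/6⌋ = $15,556 → take DB $18,613. Book value $85,624.
Year 3: DB = ⌊$85,624 × 125%/7⌋ = $15,290; SL = ⌊$74,724/5⌋ = $14,944 → take DB $15,290. Book value $70,334.
Accumulated through year 3 = $126,897 − $70,334 = $56,563.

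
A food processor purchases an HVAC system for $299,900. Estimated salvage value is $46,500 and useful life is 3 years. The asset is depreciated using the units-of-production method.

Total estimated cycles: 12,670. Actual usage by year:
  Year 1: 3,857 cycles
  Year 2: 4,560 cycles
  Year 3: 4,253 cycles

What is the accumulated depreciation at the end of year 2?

$168,340

Depreciable base = $299,900 − $46,500 = $253,400.
Rate = $253,400 / 12,670 cycles = $20 per cycle.
Year 1: 3,857 × $20 = $77,140. Book value $222,760.
Year 2: 4,560 × $20 = $91,200. Book value $131,560.
Accumulated through year 2 = $299,900 − $131,560 = $168,340.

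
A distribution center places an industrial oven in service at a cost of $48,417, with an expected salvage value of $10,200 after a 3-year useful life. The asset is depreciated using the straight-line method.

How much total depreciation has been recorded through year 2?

Depreciable base = $48,417 − $10,200 = $38,217.
Annual expense = $38,217 / 3 = $12,739.
End of year 1: book value $35,678.
End of year 2: book value $22,939.
Accumulated through year 2 = $48,417 − $22,939 = $25,478.

$25,478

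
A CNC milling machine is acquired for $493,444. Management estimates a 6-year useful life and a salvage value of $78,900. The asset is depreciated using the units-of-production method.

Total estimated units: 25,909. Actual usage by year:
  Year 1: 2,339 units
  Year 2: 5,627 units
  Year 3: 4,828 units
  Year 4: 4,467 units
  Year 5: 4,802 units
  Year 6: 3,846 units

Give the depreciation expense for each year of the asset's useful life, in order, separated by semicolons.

Depreciable base = $493,444 − $78,900 = $414,544.
Rate = $414,544 / 25,909 units = $16 per unit.
Year 1: 2,339 × $16 = $37,424. Book value $456,020.
Year 2: 5,627 × $16 = $90,032. Book value $365,988.
Year 3: 4,828 × $16 = $77,248. Book value $288,740.
Year 4: 4,467 × $16 = $71,472. Book value $217,268.
Year 5: 4,802 × $16 = $76,832. Book value $140,436.
Year 6: 3,846 × $16 = $61,536. Book value $78,900.

$37,424; $90,032; $77,248; $71,472; $76,832; $61,536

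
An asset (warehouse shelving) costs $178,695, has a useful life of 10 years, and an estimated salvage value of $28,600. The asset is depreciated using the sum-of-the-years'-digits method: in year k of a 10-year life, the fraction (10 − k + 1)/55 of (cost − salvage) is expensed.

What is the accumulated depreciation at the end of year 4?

$92,786

Depreciable base = $178,695 − $28,600 = $150,095.
Sum of the years' digits = 10+9+8+7+6+5+4+3+2+1 = 55.
Year 1: $150,095 × 10/55 = $27,290. Book value $151,405.
Year 2: $150,095 × 9/55 = $24,561. Book value $126,844.
Year 3: $150,095 × 8/55 = $21,832. Book value $105,012.
Year 4: $150,095 × 7/55 = $19,103. Book value $85,909.
Accumulated through year 4 = $178,695 − $85,909 = $92,786.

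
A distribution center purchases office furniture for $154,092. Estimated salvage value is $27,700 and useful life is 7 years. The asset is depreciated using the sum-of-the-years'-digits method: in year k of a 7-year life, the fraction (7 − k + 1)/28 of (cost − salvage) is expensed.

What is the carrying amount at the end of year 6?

$32,214

Depreciable base = $154,092 − $27,700 = $126,392.
Sum of the years' digits = 7+6+5+4+3+2+1 = 28.
Year 1: $126,392 × 7/28 = $31,598. Book value $122,494.
Year 2: $126,392 × 6/28 = $27,084. Book value $95,410.
Year 3: $126,392 × 5/28 = $22,570. Book value $72,840.
Year 4: $126,392 × 4/28 = $18,056. Book value $54,784.
Year 5: $126,392 × 3/28 = $13,542. Book value $41,242.
Year 6: $126,392 × 2/28 = $9,028. Book value $32,214.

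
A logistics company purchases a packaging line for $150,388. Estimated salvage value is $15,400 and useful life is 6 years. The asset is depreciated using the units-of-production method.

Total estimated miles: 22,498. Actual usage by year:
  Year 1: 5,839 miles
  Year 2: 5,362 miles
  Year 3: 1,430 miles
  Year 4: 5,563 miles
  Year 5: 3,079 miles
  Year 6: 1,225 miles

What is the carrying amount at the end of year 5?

Depreciable base = $150,388 − $15,400 = $134,988.
Rate = $134,988 / 22,498 miles = $6 per mile.
Year 1: 5,839 × $6 = $35,034. Book value $115,354.
Year 2: 5,362 × $6 = $32,172. Book value $83,182.
Year 3: 1,430 × $6 = $8,580. Book value $74,602.
Year 4: 5,563 × $6 = $33,378. Book value $41,224.
Year 5: 3,079 × $6 = $18,474. Book value $22,750.

$22,750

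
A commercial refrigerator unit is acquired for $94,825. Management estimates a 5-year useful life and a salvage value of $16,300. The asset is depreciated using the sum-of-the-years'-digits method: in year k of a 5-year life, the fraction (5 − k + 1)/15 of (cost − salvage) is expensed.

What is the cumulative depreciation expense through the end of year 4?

$73,290

Depreciable base = $94,825 − $16,300 = $78,525.
Sum of the years' digits = 5+4+3+2+1 = 15.
Year 1: $78,525 × 5/15 = $26,175. Book value $68,650.
Year 2: $78,525 × 4/15 = $20,940. Book value $47,710.
Year 3: $78,525 × 3/15 = $15,705. Book value $32,005.
Year 4: $78,525 × 2/15 = $10,470. Book value $21,535.
Accumulated through year 4 = $94,825 − $21,535 = $73,290.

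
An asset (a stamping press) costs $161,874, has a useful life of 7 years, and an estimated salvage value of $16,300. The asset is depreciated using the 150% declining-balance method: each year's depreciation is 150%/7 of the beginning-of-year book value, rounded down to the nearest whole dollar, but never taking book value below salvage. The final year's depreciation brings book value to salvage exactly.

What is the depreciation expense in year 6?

Depreciable base = $161,874 − $16,300 = $145,574.
Year 1: ⌊$161,874 × 150%/7⌋ = $34,687. Book value $127,187.
Year 2: ⌊$127,187 × 150%/7⌋ = $27,254. Book value $99,933.
Year 3: ⌊$99,933 × 150%/7⌋ = $21,414. Book value $78,519.
Year 4: ⌊$78,519 × 150%/7⌋ = $16,825. Book value $61,694.
Year 5: ⌊$61,694 × 150%/7⌋ = $13,220. Book value $48,474.
Year 6: ⌊$48,474 × 150%/7⌋ = $10,387. Book value $38,087.

$10,387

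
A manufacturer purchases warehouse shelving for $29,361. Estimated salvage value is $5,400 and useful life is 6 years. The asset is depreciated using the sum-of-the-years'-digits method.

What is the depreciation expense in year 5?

$2,282

Depreciable base = $29,361 − $5,400 = $23,961.
Sum of the years' digits = 6+5+4+3+2+1 = 21.
Year 1: $23,961 × 6/21 = $6,846. Book value $22,515.
Year 2: $23,961 × 5/21 = $5,705. Book value $16,810.
Year 3: $23,961 × 4/21 = $4,564. Book value $12,246.
Year 4: $23,961 × 3/21 = $3,423. Book value $8,823.
Year 5: $23,961 × 2/21 = $2,282. Book value $6,541.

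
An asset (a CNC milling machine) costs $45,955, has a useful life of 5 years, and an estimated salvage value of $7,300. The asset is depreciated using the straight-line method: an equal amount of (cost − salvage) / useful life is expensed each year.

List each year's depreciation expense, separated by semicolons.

Depreciable base = $45,955 − $7,300 = $38,655.
Annual expense = $38,655 / 5 = $7,731.
End of year 1: book value $38,224.
End of year 2: book value $30,493.
End of year 3: book value $22,762.
End of year 4: book value $15,031.
End of year 5: book value $7,300.

$7,731; $7,731; $7,731; $7,731; $7,731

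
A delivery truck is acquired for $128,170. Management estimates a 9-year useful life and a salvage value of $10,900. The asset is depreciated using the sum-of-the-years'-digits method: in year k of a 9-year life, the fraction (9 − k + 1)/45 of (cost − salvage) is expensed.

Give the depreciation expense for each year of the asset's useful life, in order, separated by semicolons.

$23,454; $20,848; $18,242; $15,636; $13,030; $10,424; $7,818; $5,212; $2,606

Depreciable base = $128,170 − $10,900 = $117,270.
Sum of the years' digits = 9+8+7+6+5+4+3+2+1 = 45.
Year 1: $117,270 × 9/45 = $23,454. Book value $104,716.
Year 2: $117,270 × 8/45 = $20,848. Book value $83,868.
Year 3: $117,270 × 7/45 = $18,242. Book value $65,626.
Year 4: $117,270 × 6/45 = $15,636. Book value $49,990.
Year 5: $117,270 × 5/45 = $13,030. Book value $36,960.
Year 6: $117,270 × 4/45 = $10,424. Book value $26,536.
Year 7: $117,270 × 3/45 = $7,818. Book value $18,718.
Year 8: $117,270 × 2/45 = $5,212. Book value $13,506.
Year 9: $117,270 × 1/45 = $2,606. Book value $10,900.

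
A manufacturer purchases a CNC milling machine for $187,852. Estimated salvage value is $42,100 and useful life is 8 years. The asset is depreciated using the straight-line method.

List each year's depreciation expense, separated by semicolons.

$18,219; $18,219; $18,219; $18,219; $18,219; $18,219; $18,219; $18,219

Depreciable base = $187,852 − $42,100 = $145,752.
Annual expense = $145,752 / 8 = $18,219.
End of year 1: book value $169,633.
End of year 2: book value $151,414.
End of year 3: book value $133,195.
End of year 4: book value $114,976.
End of year 5: book value $96,757.
End of year 6: book value $78,538.
End of year 7: book value $60,319.
End of year 8: book value $42,100.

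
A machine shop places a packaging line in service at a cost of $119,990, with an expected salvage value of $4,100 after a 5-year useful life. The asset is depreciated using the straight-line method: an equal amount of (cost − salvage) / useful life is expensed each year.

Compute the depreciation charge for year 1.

Depreciable base = $119,990 − $4,100 = $115,890.
Annual expense = $115,890 / 5 = $23,178.

$23,178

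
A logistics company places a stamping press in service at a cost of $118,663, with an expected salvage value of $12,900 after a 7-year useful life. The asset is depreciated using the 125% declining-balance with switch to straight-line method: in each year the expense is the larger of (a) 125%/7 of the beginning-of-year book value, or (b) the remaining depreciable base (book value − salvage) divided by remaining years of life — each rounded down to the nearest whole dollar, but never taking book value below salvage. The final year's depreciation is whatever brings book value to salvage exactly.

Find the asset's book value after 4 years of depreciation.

Depreciable base = $118,663 − $12,900 = $105,763.
Year 1: DB = ⌊$118,663 × 125%/7⌋ = $21,189; SL = ⌊$105,763/7⌋ = $15,109 → take DB $21,189. Book value $97,474.
Year 2: DB = ⌊$97,474 × 125%/7⌋ = $17,406; SL = ⌊$84,574/6⌋ = $14,095 → take DB $17,406. Book value $80,068.
Year 3: DB = ⌊$80,068 × 125%/7⌋ = $14,297; SL = ⌊$67,168/5⌋ = $13,433 → take DB $14,297. Book value $65,771.
Year 4: DB = ⌊$65,771 × 125%/7⌋ = $11,744; SL = ⌊$52,871/4⌋ = $13,217 → take SL $13,217. Book value $52,554.

$52,554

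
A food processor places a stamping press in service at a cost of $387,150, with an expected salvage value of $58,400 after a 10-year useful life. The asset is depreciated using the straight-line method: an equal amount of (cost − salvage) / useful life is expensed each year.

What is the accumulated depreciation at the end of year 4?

Depreciable base = $387,150 − $58,400 = $328,750.
Annual expense = $328,750 / 10 = $32,875.
End of year 1: book value $354,275.
End of year 2: book value $321,400.
End of year 3: book value $288,525.
End of year 4: book value $255,650.
Accumulated through year 4 = $387,150 − $255,650 = $131,500.

$131,500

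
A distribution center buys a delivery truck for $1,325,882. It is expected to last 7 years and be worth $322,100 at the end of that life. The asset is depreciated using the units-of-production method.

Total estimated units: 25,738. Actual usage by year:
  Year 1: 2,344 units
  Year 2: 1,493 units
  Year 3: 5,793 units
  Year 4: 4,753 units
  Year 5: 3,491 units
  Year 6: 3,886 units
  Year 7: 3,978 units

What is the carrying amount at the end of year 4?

$764,945

Depreciable base = $1,325,882 − $322,100 = $1,003,782.
Rate = $1,003,782 / 25,738 units = $39 per unit.
Year 1: 2,344 × $39 = $91,416. Book value $1,234,466.
Year 2: 1,493 × $39 = $58,227. Book value $1,176,239.
Year 3: 5,793 × $39 = $225,927. Book value $950,312.
Year 4: 4,753 × $39 = $185,367. Book value $764,945.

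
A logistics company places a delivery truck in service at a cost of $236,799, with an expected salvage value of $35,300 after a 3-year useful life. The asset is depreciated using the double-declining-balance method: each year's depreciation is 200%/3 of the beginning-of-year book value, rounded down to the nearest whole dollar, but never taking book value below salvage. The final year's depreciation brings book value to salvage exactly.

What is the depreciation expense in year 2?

$43,633

Depreciable base = $236,799 − $35,300 = $201,499.
Year 1: ⌊$236,799 × 200%/3⌋ = $157,866. Book value $78,933.
Year 2: ⌊$78,933 × 200%/3⌋ = $52,622, capped at $43,633. Book value $35,300.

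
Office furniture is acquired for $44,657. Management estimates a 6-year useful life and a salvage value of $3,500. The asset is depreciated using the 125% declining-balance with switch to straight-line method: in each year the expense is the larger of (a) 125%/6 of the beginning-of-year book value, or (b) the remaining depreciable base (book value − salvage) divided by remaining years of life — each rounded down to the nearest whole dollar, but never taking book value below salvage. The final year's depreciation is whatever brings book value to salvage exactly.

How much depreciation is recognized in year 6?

Depreciable base = $44,657 − $3,500 = $41,157.
Year 1: DB = ⌊$44,657 × 125%/6⌋ = $9,303; SL = ⌊$41,157/6⌋ = $6,859 → take DB $9,303. Book value $35,354.
Year 2: DB = ⌊$35,354 × 125%/6⌋ = $7,365; SL = ⌊$31,854/5⌋ = $6,370 → take DB $7,365. Book value $27,989.
Year 3: DB = ⌊$27,989 × 125%/6⌋ = $5,831; SL = ⌊$24,489/4⌋ = $6,122 → take SL $6,122. Book value $21,867.
Year 4: DB = ⌊$21,867 × 125%/6⌋ = $4,555; SL = ⌊$18,367/3⌋ = $6,122 → take SL $6,122. Book value $15,745.
Year 5: DB = ⌊$15,745 × 125%/6⌋ = $3,280; SL = ⌊$12,245/2⌋ = $6,122 → take SL $6,122. Book value $9,623.
Year 6 (final): $9,623 − $3,500 = $6,123. Book value $3,500.

$6,123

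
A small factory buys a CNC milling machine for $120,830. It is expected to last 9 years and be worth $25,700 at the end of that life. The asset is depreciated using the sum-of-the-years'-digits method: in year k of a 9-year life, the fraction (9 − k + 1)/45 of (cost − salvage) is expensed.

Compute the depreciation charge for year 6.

Depreciable base = $120,830 − $25,700 = $95,130.
Sum of the years' digits = 9+8+7+6+5+4+3+2+1 = 45.
Year 1: $95,130 × 9/45 = $19,026. Book value $101,804.
Year 2: $95,130 × 8/45 = $16,912. Book value $84,892.
Year 3: $95,130 × 7/45 = $14,798. Book value $70,094.
Year 4: $95,130 × 6/45 = $12,684. Book value $57,410.
Year 5: $95,130 × 5/45 = $10,570. Book value $46,840.
Year 6: $95,130 × 4/45 = $8,456. Book value $38,384.

$8,456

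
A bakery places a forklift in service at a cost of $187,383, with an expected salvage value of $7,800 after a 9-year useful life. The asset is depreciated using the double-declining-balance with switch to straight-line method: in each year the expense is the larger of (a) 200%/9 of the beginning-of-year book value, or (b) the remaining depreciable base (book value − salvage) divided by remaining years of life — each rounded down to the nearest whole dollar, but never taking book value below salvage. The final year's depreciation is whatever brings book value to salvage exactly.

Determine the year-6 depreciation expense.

$11,852

Depreciable base = $187,383 − $7,800 = $179,583.
Year 1: DB = ⌊$187,383 × 200%/9⌋ = $41,640; SL = ⌊$179,583/9⌋ = $19,953 → take DB $41,640. Book value $145,743.
Year 2: DB = ⌊$145,743 × 200%/9⌋ = $32,387; SL = ⌊$137,943/8⌋ = $17,242 → take DB $32,387. Book value $113,356.
Year 3: DB = ⌊$113,356 × 200%/9⌋ = $25,190; SL = ⌊$105,556/7⌋ = $15,079 → take DB $25,190. Book value $88,166.
Year 4: DB = ⌊$88,166 × 200%/9⌋ = $19,592; SL = ⌊$80,366/6⌋ = $13,394 → take DB $19,592. Book value $68,574.
Year 5: DB = ⌊$68,574 × 200%/9⌋ = $15,238; SL = ⌊$60,774/5⌋ = $12,154 → take DB $15,238. Book value $53,336.
Year 6: DB = ⌊$53,336 × 200%/9⌋ = $11,852; SL = ⌊$45,536/4⌋ = $11,384 → take DB $11,852. Book value $41,484.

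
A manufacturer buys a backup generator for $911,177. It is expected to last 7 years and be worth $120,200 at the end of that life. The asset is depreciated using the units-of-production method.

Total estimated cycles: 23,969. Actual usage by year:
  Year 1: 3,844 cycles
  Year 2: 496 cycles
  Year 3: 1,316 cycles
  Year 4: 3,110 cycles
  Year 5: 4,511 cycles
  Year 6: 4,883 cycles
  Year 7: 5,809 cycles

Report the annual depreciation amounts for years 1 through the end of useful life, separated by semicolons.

Depreciable base = $911,177 − $120,200 = $790,977.
Rate = $790,977 / 23,969 cycles = $33 per cycle.
Year 1: 3,844 × $33 = $126,852. Book value $784,325.
Year 2: 496 × $33 = $16,368. Book value $767,957.
Year 3: 1,316 × $33 = $43,428. Book value $724,529.
Year 4: 3,110 × $33 = $102,630. Book value $621,899.
Year 5: 4,511 × $33 = $148,863. Book value $473,036.
Year 6: 4,883 × $33 = $161,139. Book value $311,897.
Year 7: 5,809 × $33 = $191,697. Book value $120,200.

$126,852; $16,368; $43,428; $102,630; $148,863; $161,139; $191,697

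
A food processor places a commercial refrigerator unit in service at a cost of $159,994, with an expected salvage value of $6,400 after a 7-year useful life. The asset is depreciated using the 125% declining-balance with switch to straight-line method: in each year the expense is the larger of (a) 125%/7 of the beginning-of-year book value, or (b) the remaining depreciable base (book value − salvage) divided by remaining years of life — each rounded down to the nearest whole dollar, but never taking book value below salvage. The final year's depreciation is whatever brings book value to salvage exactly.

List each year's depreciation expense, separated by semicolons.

Depreciable base = $159,994 − $6,400 = $153,594.
Year 1: DB = ⌊$159,994 × 125%/7⌋ = $28,570; SL = ⌊$153,594/7⌋ = $21,942 → take DB $28,570. Book value $131,424.
Year 2: DB = ⌊$131,424 × 125%/7⌋ = $23,468; SL = ⌊$125,024/6⌋ = $20,837 → take DB $23,468. Book value $107,956.
Year 3: DB = ⌊$107,956 × 125%/7⌋ = $19,277; SL = ⌊$101,556/5⌋ = $20,311 → take SL $20,311. Book value $87,645.
Year 4: DB = ⌊$87,645 × 125%/7⌋ = $15,650; SL = ⌊$81,245/4⌋ = $20,311 → take SL $20,311. Book value $67,334.
Year 5: DB = ⌊$67,334 × 125%/7⌋ = $12,023; SL = ⌊$60,934/3⌋ = $20,311 → take SL $20,311. Book value $47,023.
Year 6: DB = ⌊$47,023 × 125%/7⌋ = $8,396; SL = ⌊$40,623/2⌋ = $20,311 → take SL $20,311. Book value $26,712.
Year 7 (final): $26,712 − $6,400 = $20,312. Book value $6,400.

$28,570; $23,468; $20,311; $20,311; $20,311; $20,311; $20,312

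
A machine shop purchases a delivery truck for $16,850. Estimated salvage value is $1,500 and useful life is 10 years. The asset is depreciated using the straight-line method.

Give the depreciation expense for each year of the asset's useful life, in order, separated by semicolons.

Depreciable base = $16,850 − $1,500 = $15,350.
Annual expense = $15,350 / 10 = $1,535.
End of year 1: book value $15,315.
End of year 2: book value $13,780.
End of year 3: book value $12,245.
End of year 4: book value $10,710.
End of year 5: book value $9,175.
End of year 6: book value $7,640.
End of year 7: book value $6,105.
End of year 8: book value $4,570.
End of year 9: book value $3,035.
End of year 10: book value $1,500.

$1,535; $1,535; $1,535; $1,535; $1,535; $1,535; $1,535; $1,535; $1,535; $1,535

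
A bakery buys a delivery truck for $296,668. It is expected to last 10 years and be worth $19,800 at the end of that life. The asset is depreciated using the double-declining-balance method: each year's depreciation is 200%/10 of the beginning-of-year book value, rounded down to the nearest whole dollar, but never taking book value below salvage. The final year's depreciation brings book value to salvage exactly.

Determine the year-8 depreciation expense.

$12,443

Depreciable base = $296,668 − $19,800 = $276,868.
Year 1: ⌊$296,668 × 200%/10⌋ = $59,333. Book value $237,335.
Year 2: ⌊$237,335 × 200%/10⌋ = $47,467. Book value $189,868.
Year 3: ⌊$189,868 × 200%/10⌋ = $37,973. Book value $151,895.
Year 4: ⌊$151,895 × 200%/10⌋ = $30,379. Book value $121,516.
Year 5: ⌊$121,516 × 200%/10⌋ = $24,303. Book value $97,213.
Year 6: ⌊$97,213 × 200%/10⌋ = $19,442. Book value $77,771.
Year 7: ⌊$77,771 × 200%/10⌋ = $15,554. Book value $62,217.
Year 8: ⌊$62,217 × 200%/10⌋ = $12,443. Book value $49,774.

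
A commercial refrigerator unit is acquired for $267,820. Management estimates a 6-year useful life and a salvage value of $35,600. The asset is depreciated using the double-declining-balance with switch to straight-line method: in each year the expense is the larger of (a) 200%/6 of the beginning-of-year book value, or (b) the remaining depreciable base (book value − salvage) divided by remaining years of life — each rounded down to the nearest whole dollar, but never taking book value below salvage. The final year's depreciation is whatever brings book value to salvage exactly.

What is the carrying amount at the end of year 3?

$79,355

Depreciable base = $267,820 − $35,600 = $232,220.
Year 1: DB = ⌊$267,820 × 200%/6⌋ = $89,273; SL = ⌊$232,220/6⌋ = $38,703 → take DB $89,273. Book value $178,547.
Year 2: DB = ⌊$178,547 × 200%/6⌋ = $59,515; SL = ⌊$142,947/5⌋ = $28,589 → take DB $59,515. Book value $119,032.
Year 3: DB = ⌊$119,032 × 200%/6⌋ = $39,677; SL = ⌊$83,432/4⌋ = $20,858 → take DB $39,677. Book value $79,355.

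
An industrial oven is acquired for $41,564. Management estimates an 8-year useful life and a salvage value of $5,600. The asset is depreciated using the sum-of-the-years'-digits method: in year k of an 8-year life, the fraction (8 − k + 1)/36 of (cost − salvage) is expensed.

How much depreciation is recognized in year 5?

$3,996

Depreciable base = $41,564 − $5,600 = $35,964.
Sum of the years' digits = 8+7+6+5+4+3+2+1 = 36.
Year 1: $35,964 × 8/36 = $7,992. Book value $33,572.
Year 2: $35,964 × 7/36 = $6,993. Book value $26,579.
Year 3: $35,964 × 6/36 = $5,994. Book value $20,585.
Year 4: $35,964 × 5/36 = $4,995. Book value $15,590.
Year 5: $35,964 × 4/36 = $3,996. Book value $11,594.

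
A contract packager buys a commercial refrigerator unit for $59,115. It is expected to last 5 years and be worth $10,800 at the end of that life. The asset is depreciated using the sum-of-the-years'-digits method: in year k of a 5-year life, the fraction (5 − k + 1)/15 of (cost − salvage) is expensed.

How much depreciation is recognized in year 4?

$6,442

Depreciable base = $59,115 − $10,800 = $48,315.
Sum of the years' digits = 5+4+3+2+1 = 15.
Year 1: $48,315 × 5/15 = $16,105. Book value $43,010.
Year 2: $48,315 × 4/15 = $12,884. Book value $30,126.
Year 3: $48,315 × 3/15 = $9,663. Book value $20,463.
Year 4: $48,315 × 2/15 = $6,442. Book value $14,021.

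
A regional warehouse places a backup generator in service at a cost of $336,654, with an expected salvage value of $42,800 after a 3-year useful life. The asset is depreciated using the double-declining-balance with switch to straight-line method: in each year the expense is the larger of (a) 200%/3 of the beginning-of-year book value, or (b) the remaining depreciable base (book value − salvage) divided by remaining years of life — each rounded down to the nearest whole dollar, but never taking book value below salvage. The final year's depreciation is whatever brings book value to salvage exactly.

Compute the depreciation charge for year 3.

$0

Depreciable base = $336,654 − $42,800 = $293,854.
Year 1: DB = ⌊$336,654 × 200%/3⌋ = $224,436; SL = ⌊$293,854/3⌋ = $97,951 → take DB $224,436. Book value $112,218.
Year 2: DB = ⌊$112,218 × 200%/3⌋ = $74,812; SL = ⌊$69,418/2⌋ = $34,709 → take DB $74,812, capped at $69,418. Book value $42,800.
Year 3 (final): $42,800 − $42,800 = $0. Book value $42,800.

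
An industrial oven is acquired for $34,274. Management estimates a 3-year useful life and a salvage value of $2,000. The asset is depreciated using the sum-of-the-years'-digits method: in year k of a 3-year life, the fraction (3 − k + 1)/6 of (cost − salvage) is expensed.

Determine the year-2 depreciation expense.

$10,758

Depreciable base = $34,274 − $2,000 = $32,274.
Sum of the years' digits = 3+2+1 = 6.
Year 1: $32,274 × 3/6 = $16,137. Book value $18,137.
Year 2: $32,274 × 2/6 = $10,758. Book value $7,379.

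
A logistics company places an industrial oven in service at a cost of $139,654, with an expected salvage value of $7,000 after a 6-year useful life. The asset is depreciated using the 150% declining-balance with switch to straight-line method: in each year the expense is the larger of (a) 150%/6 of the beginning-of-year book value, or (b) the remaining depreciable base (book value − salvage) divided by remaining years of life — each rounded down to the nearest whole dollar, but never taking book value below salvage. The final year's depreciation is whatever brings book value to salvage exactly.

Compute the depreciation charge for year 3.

Depreciable base = $139,654 − $7,000 = $132,654.
Year 1: DB = ⌊$139,654 × 150%/6⌋ = $34,913; SL = ⌊$132,654/6⌋ = $22,109 → take DB $34,913. Book value $104,741.
Year 2: DB = ⌊$104,741 × 150%/6⌋ = $26,185; SL = ⌊$97,741/5⌋ = $19,548 → take DB $26,185. Book value $78,556.
Year 3: DB = ⌊$78,556 × 150%/6⌋ = $19,639; SL = ⌊$71,556/4⌋ = $17,889 → take DB $19,639. Book value $58,917.

$19,639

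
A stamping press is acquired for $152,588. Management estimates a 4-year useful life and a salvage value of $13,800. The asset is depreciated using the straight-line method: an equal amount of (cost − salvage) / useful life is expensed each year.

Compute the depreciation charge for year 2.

$34,697

Depreciable base = $152,588 − $13,800 = $138,788.
Annual expense = $138,788 / 4 = $34,697.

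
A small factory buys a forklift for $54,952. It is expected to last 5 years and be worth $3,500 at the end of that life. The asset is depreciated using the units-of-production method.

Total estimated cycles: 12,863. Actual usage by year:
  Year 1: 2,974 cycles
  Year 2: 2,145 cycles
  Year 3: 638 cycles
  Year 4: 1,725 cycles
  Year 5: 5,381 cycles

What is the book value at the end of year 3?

$31,924

Depreciable base = $54,952 − $3,500 = $51,452.
Rate = $51,452 / 12,863 cycles = $4 per cycle.
Year 1: 2,974 × $4 = $11,896. Book value $43,056.
Year 2: 2,145 × $4 = $8,580. Book value $34,476.
Year 3: 638 × $4 = $2,552. Book value $31,924.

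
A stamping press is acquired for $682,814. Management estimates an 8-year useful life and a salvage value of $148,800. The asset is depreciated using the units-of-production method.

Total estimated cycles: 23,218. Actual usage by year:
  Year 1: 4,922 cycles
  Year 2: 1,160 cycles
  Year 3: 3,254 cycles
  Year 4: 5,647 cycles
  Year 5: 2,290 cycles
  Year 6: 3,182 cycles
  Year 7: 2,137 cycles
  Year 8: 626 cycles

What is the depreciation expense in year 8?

$14,398

Depreciable base = $682,814 − $148,800 = $534,014.
Rate = $534,014 / 23,218 cycles = $23 per cycle.
Year 1: 4,922 × $23 = $113,206. Book value $569,608.
Year 2: 1,160 × $23 = $26,680. Book value $542,928.
Year 3: 3,254 × $23 = $74,842. Book value $468,086.
Year 4: 5,647 × $23 = $129,881. Book value $338,205.
Year 5: 2,290 × $23 = $52,670. Book value $285,535.
Year 6: 3,182 × $23 = $73,186. Book value $212,349.
Year 7: 2,137 × $23 = $49,151. Book value $163,198.
Year 8: 626 × $23 = $14,398. Book value $148,800.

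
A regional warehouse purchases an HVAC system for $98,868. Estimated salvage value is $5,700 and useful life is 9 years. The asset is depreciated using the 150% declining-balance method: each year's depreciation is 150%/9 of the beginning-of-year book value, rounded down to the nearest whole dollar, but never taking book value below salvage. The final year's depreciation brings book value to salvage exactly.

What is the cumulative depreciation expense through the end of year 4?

$51,188

Depreciable base = $98,868 − $5,700 = $93,168.
Year 1: ⌊$98,868 × 150%/9⌋ = $16,478. Book value $82,390.
Year 2: ⌊$82,390 × 150%/9⌋ = $13,731. Book value $68,659.
Year 3: ⌊$68,659 × 150%/9⌋ = $11,443. Book value $57,216.
Year 4: ⌊$57,216 × 150%/9⌋ = $9,536. Book value $47,680.
Accumulated through year 4 = $98,868 − $47,680 = $51,188.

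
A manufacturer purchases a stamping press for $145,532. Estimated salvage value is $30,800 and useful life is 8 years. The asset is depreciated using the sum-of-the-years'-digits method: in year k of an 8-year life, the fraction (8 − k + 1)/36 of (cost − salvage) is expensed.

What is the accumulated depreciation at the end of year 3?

Depreciable base = $145,532 − $30,800 = $114,732.
Sum of the years' digits = 8+7+6+5+4+3+2+1 = 36.
Year 1: $114,732 × 8/36 = $25,496. Book value $120,036.
Year 2: $114,732 × 7/36 = $22,309. Book value $97,727.
Year 3: $114,732 × 6/36 = $19,122. Book value $78,605.
Accumulated through year 3 = $145,532 − $78,605 = $66,927.

$66,927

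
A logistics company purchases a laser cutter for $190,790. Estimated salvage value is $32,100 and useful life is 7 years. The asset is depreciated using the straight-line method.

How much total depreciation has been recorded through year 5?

Depreciable base = $190,790 − $32,100 = $158,690.
Annual expense = $158,690 / 7 = $22,670.
End of year 1: book value $168,120.
End of year 2: book value $145,450.
End of year 3: book value $122,780.
End of year 4: book value $100,110.
End of year 5: book value $77,440.
Accumulated through year 5 = $190,790 − $77,440 = $113,350.

$113,350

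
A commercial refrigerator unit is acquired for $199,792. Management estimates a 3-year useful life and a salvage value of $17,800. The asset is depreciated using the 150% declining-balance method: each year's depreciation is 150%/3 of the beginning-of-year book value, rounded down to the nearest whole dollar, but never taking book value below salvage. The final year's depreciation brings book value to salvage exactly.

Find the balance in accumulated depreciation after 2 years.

Depreciable base = $199,792 − $17,800 = $181,992.
Year 1: ⌊$199,792 × 150%/3⌋ = $99,896. Book value $99,896.
Year 2: ⌊$99,896 × 150%/3⌋ = $49,948. Book value $49,948.
Accumulated through year 2 = $199,792 − $49,948 = $149,844.

$149,844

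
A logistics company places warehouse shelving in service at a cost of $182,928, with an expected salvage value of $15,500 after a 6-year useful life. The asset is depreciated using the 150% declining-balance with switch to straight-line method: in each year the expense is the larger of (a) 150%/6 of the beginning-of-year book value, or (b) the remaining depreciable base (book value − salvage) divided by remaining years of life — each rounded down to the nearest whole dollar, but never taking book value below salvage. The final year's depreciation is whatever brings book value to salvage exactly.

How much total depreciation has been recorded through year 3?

Depreciable base = $182,928 − $15,500 = $167,428.
Year 1: DB = ⌊$182,928 × 150%/6⌋ = $45,732; SL = ⌊$167,428/6⌋ = $27,904 → take DB $45,732. Book value $137,196.
Year 2: DB = ⌊$137,196 × 150%/6⌋ = $34,299; SL = ⌊$121,696/5⌋ = $24,339 → take DB $34,299. Book value $102,897.
Year 3: DB = ⌊$102,897 × 150%/6⌋ = $25,724; SL = ⌊$87,397/4⌋ = $21,849 → take DB $25,724. Book value $77,173.
Accumulated through year 3 = $182,928 − $77,173 = $105,755.

$105,755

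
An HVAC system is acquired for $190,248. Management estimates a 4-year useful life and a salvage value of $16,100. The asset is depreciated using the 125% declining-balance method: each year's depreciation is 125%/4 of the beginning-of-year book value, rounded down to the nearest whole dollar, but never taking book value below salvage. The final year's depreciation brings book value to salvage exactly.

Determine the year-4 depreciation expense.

$45,723

Depreciable base = $190,248 − $16,100 = $174,148.
Year 1: ⌊$190,248 × 125%/4⌋ = $59,452. Book value $130,796.
Year 2: ⌊$130,796 × 125%/4⌋ = $40,873. Book value $89,923.
Year 3: ⌊$89,923 × 125%/4⌋ = $28,100. Book value $61,823.
Year 4 (final): $61,823 − $16,100 = $45,723. Book value $16,100.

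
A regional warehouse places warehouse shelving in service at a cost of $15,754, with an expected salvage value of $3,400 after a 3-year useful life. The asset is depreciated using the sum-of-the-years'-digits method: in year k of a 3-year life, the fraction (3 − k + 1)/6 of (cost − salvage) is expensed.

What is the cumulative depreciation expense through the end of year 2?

Depreciable base = $15,754 − $3,400 = $12,354.
Sum of the years' digits = 3+2+1 = 6.
Year 1: $12,354 × 3/6 = $6,177. Book value $9,577.
Year 2: $12,354 × 2/6 = $4,118. Book value $5,459.
Accumulated through year 2 = $15,754 − $5,459 = $10,295.

$10,295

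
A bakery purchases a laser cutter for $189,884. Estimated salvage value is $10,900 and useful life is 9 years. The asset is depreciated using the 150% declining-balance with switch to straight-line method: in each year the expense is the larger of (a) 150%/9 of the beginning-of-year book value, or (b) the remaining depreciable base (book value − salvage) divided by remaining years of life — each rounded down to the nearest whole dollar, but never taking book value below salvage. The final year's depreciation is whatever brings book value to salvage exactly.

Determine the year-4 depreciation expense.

$18,314

Depreciable base = $189,884 − $10,900 = $178,984.
Year 1: DB = ⌊$189,884 × 150%/9⌋ = $31,647; SL = ⌊$178,984/9⌋ = $19,887 → take DB $31,647. Book value $158,237.
Year 2: DB = ⌊$158,237 × 150%/9⌋ = $26,372; SL = ⌊$147,337/8⌋ = $18,417 → take DB $26,372. Book value $131,865.
Year 3: DB = ⌊$131,865 × 150%/9⌋ = $21,977; SL = ⌊$120,965/7⌋ = $17,280 → take DB $21,977. Book value $109,888.
Year 4: DB = ⌊$109,888 × 150%/9⌋ = $18,314; SL = ⌊$98,988/6⌋ = $16,498 → take DB $18,314. Book value $91,574.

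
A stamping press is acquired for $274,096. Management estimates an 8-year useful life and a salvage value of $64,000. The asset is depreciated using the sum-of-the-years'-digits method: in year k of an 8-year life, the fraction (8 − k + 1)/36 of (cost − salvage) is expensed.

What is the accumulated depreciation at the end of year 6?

Depreciable base = $274,096 − $64,000 = $210,096.
Sum of the years' digits = 8+7+6+5+4+3+2+1 = 36.
Year 1: $210,096 × 8/36 = $46,688. Book value $227,408.
Year 2: $210,096 × 7/36 = $40,852. Book value $186,556.
Year 3: $210,096 × 6/36 = $35,016. Book value $151,540.
Year 4: $210,096 × 5/36 = $29,180. Book value $122,360.
Year 5: $210,096 × 4/36 = $23,344. Book value $99,016.
Year 6: $210,096 × 3/36 = $17,508. Book value $81,508.
Accumulated through year 6 = $274,096 − $81,508 = $192,588.

$192,588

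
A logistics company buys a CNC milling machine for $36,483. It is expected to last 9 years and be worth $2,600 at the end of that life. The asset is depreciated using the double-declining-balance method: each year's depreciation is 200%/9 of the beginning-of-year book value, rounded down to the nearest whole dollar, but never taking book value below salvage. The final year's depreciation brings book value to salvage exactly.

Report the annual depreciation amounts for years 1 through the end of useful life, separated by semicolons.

Depreciable base = $36,483 − $2,600 = $33,883.
Year 1: ⌊$36,483 × 200%/9⌋ = $8,107. Book value $28,376.
Year 2: ⌊$28,376 × 200%/9⌋ = $6,305. Book value $22,071.
Year 3: ⌊$22,071 × 200%/9⌋ = $4,904. Book value $17,167.
Year 4: ⌊$17,167 × 200%/9⌋ = $3,814. Book value $13,353.
Year 5: ⌊$13,353 × 200%/9⌋ = $2,967. Book value $10,386.
Year 6: ⌊$10,386 × 200%/9⌋ = $2,308. Book value $8,078.
Year 7: ⌊$8,078 × 200%/9⌋ = $1,795. Book value $6,283.
Year 8: ⌊$6,283 × 200%/9⌋ = $1,396. Book value $4,887.
Year 9 (final): $4,887 − $2,600 = $2,287. Book value $2,600.

$8,107; $6,305; $4,904; $3,814; $2,967; $2,308; $1,795; $1,396; $2,287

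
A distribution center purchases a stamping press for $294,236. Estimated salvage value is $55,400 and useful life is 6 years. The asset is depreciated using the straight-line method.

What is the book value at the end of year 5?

$95,206

Depreciable base = $294,236 − $55,400 = $238,836.
Annual expense = $238,836 / 6 = $39,806.
End of year 1: book value $254,430.
End of year 2: book value $214,624.
End of year 3: book value $174,818.
End of year 4: book value $135,012.
End of year 5: book value $95,206.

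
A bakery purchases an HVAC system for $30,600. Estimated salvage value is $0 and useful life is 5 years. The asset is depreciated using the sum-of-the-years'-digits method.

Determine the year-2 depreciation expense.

$8,160

Depreciable base = $30,600 − $0 = $30,600.
Sum of the years' digits = 5+4+3+2+1 = 15.
Year 1: $30,600 × 5/15 = $10,200. Book value $20,400.
Year 2: $30,600 × 4/15 = $8,160. Book value $12,240.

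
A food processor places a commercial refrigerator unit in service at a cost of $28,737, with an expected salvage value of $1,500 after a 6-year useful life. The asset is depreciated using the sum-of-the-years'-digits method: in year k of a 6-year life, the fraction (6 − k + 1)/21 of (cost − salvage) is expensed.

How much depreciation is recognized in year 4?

$3,891

Depreciable base = $28,737 − $1,500 = $27,237.
Sum of the years' digits = 6+5+4+3+2+1 = 21.
Year 1: $27,237 × 6/21 = $7,782. Book value $20,955.
Year 2: $27,237 × 5/21 = $6,485. Book value $14,470.
Year 3: $27,237 × 4/21 = $5,188. Book value $9,282.
Year 4: $27,237 × 3/21 = $3,891. Book value $5,391.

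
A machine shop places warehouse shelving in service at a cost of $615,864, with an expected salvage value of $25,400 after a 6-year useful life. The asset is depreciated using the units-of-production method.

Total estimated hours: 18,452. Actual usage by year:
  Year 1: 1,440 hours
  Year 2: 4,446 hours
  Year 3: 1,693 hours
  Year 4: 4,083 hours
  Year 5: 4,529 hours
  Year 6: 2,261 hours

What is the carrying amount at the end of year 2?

$427,512

Depreciable base = $615,864 − $25,400 = $590,464.
Rate = $590,464 / 18,452 hours = $32 per hour.
Year 1: 1,440 × $32 = $46,080. Book value $569,784.
Year 2: 4,446 × $32 = $142,272. Book value $427,512.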